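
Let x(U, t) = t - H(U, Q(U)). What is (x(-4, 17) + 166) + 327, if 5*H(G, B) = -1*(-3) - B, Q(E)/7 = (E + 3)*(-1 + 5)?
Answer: 2519/5 ≈ 503.80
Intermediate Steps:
Q(E) = 84 + 28*E (Q(E) = 7*((E + 3)*(-1 + 5)) = 7*((3 + E)*4) = 7*(12 + 4*E) = 84 + 28*E)
H(G, B) = 3/5 - B/5 (H(G, B) = (-1*(-3) - B)/5 = (3 - B)/5 = 3/5 - B/5)
x(U, t) = 81/5 + t + 28*U/5 (x(U, t) = t - (3/5 - (84 + 28*U)/5) = t - (3/5 + (-84/5 - 28*U/5)) = t - (-81/5 - 28*U/5) = t + (81/5 + 28*U/5) = 81/5 + t + 28*U/5)
(x(-4, 17) + 166) + 327 = ((81/5 + 17 + (28/5)*(-4)) + 166) + 327 = ((81/5 + 17 - 112/5) + 166) + 327 = (54/5 + 166) + 327 = 884/5 + 327 = 2519/5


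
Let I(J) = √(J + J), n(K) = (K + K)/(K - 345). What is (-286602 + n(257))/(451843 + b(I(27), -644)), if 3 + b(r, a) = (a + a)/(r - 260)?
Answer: -4009207987346275/6320624055971016 + 2030329945*√6/25282496223884064 ≈ -0.63431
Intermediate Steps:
n(K) = 2*K/(-345 + K) (n(K) = (2*K)/(-345 + K) = 2*K/(-345 + K))
I(J) = √2*√J (I(J) = √(2*J) = √2*√J)
b(r, a) = -3 + 2*a/(-260 + r) (b(r, a) = -3 + (a + a)/(r - 260) = -3 + (2*a)/(-260 + r) = -3 + 2*a/(-260 + r))
(-286602 + n(257))/(451843 + b(I(27), -644)) = (-286602 + 2*257/(-345 + 257))/(451843 + (780 - 3*√2*√27 + 2*(-644))/(-260 + √2*√27)) = (-286602 + 2*257/(-88))/(451843 + (780 - 3*√2*3*√3 - 1288)/(-260 + √2*(3*√3))) = (-286602 + 2*257*(-1/88))/(451843 + (780 - 9*√6 - 1288)/(-260 + 3*√6)) = (-286602 - 257/44)/(451843 + (780 - 9*√6 - 1288)/(-260 + 3*√6)) = -12610745/(44*(451843 + (-508 - 9*√6)/(-260 + 3*√6)))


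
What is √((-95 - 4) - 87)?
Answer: I*√186 ≈ 13.638*I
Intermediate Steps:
√((-95 - 4) - 87) = √(-99 - 87) = √(-186) = I*√186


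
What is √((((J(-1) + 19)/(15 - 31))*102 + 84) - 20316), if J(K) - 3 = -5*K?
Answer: 3*I*√36274/4 ≈ 142.84*I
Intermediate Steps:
J(K) = 3 - 5*K
√((((J(-1) + 19)/(15 - 31))*102 + 84) - 20316) = √(((((3 - 5*(-1)) + 19)/(15 - 31))*102 + 84) - 20316) = √(((((3 + 5) + 19)/(-16))*102 + 84) - 20316) = √((((8 + 19)*(-1/16))*102 + 84) - 20316) = √(((27*(-1/16))*102 + 84) - 20316) = √((-27/16*102 + 84) - 20316) = √((-1377/8 + 84) - 20316) = √(-705/8 - 20316) = √(-163233/8) = 3*I*√36274/4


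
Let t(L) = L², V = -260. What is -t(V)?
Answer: -67600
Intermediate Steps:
-t(V) = -1*(-260)² = -1*67600 = -67600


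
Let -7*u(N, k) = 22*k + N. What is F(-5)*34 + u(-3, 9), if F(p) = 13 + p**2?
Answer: 8849/7 ≈ 1264.1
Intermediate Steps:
u(N, k) = -22*k/7 - N/7 (u(N, k) = -(22*k + N)/7 = -(N + 22*k)/7 = -22*k/7 - N/7)
F(-5)*34 + u(-3, 9) = (13 + (-5)**2)*34 + (-22/7*9 - 1/7*(-3)) = (13 + 25)*34 + (-198/7 + 3/7) = 38*34 - 195/7 = 1292 - 195/7 = 8849/7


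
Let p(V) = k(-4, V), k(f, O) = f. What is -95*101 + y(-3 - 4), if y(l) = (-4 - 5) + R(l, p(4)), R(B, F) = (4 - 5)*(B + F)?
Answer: -9593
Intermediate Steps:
p(V) = -4
R(B, F) = -B - F (R(B, F) = -(B + F) = -B - F)
y(l) = -5 - l (y(l) = (-4 - 5) + (-l - 1*(-4)) = -9 + (-l + 4) = -9 + (4 - l) = -5 - l)
-95*101 + y(-3 - 4) = -95*101 + (-5 - (-3 - 4)) = -9595 + (-5 - 1*(-7)) = -9595 + (-5 + 7) = -9595 + 2 = -9593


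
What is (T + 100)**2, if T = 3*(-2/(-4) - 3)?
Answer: 34225/4 ≈ 8556.3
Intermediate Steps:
T = -15/2 (T = 3*(-2*(-1/4) - 3) = 3*(1/2 - 3) = 3*(-5/2) = -15/2 ≈ -7.5000)
(T + 100)**2 = (-15/2 + 100)**2 = (185/2)**2 = 34225/4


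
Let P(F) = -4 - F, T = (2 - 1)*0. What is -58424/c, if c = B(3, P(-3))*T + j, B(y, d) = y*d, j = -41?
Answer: 58424/41 ≈ 1425.0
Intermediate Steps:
T = 0 (T = 1*0 = 0)
B(y, d) = d*y
c = -41 (c = ((-4 - 1*(-3))*3)*0 - 41 = ((-4 + 3)*3)*0 - 41 = -1*3*0 - 41 = -3*0 - 41 = 0 - 41 = -41)
-58424/c = -58424/(-41) = -58424*(-1/41) = 58424/41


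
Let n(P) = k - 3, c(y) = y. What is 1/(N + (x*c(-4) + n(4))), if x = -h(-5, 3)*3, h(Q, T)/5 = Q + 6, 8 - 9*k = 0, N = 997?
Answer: 9/9494 ≈ 0.00094797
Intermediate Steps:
k = 8/9 (k = 8/9 - ⅑*0 = 8/9 + 0 = 8/9 ≈ 0.88889)
h(Q, T) = 30 + 5*Q (h(Q, T) = 5*(Q + 6) = 5*(6 + Q) = 30 + 5*Q)
x = -15 (x = -(30 + 5*(-5))*3 = -(30 - 25)*3 = -1*5*3 = -5*3 = -15)
n(P) = -19/9 (n(P) = 8/9 - 3 = -19/9)
1/(N + (x*c(-4) + n(4))) = 1/(997 + (-15*(-4) - 19/9)) = 1/(997 + (60 - 19/9)) = 1/(997 + 521/9) = 1/(9494/9) = 9/9494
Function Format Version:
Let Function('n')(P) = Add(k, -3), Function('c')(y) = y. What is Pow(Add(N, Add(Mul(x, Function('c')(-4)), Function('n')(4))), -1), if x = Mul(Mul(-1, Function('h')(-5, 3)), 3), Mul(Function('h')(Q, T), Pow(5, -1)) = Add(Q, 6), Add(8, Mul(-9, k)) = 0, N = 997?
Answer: Rational(9, 9494) ≈ 0.00094797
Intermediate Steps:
k = Rational(8, 9) (k = Add(Rational(8, 9), Mul(Rational(-1, 9), 0)) = Add(Rational(8, 9), 0) = Rational(8, 9) ≈ 0.88889)
Function('h')(Q, T) = Add(30, Mul(5, Q)) (Function('h')(Q, T) = Mul(5, Add(Q, 6)) = Mul(5, Add(6, Q)) = Add(30, Mul(5, Q)))
x = -15 (x = Mul(Mul(-1, Add(30, Mul(5, -5))), 3) = Mul(Mul(-1, Add(30, -25)), 3) = Mul(Mul(-1, 5), 3) = Mul(-5, 3) = -15)
Function('n')(P) = Rational(-19, 9) (Function('n')(P) = Add(Rational(8, 9), -3) = Rational(-19, 9))
Pow(Add(N, Add(Mul(x, Function('c')(-4)), Function('n')(4))), -1) = Pow(Add(997, Add(Mul(-15, -4), Rational(-19, 9))), -1) = Pow(Add(997, Add(60, Rational(-19, 9))), -1) = Pow(Add(997, Rational(521, 9)), -1) = Pow(Rational(9494, 9), -1) = Rational(9, 9494)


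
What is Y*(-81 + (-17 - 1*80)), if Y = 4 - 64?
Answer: 10680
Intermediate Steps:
Y = -60
Y*(-81 + (-17 - 1*80)) = -60*(-81 + (-17 - 1*80)) = -60*(-81 + (-17 - 80)) = -60*(-81 - 97) = -60*(-178) = 10680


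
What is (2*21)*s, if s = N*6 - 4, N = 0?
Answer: -168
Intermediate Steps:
s = -4 (s = 0*6 - 4 = 0 - 4 = -4)
(2*21)*s = (2*21)*(-4) = 42*(-4) = -168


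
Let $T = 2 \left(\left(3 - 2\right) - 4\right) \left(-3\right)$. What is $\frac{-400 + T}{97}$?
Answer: $- \frac{382}{97} \approx -3.9381$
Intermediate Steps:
$T = 18$ ($T = 2 \left(1 - 4\right) \left(-3\right) = 2 \left(-3\right) \left(-3\right) = \left(-6\right) \left(-3\right) = 18$)
$\frac{-400 + T}{97} = \frac{-400 + 18}{97} = \left(-382\right) \frac{1}{97} = - \frac{382}{97}$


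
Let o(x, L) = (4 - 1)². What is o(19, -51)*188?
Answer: 1692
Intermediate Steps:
o(x, L) = 9 (o(x, L) = 3² = 9)
o(19, -51)*188 = 9*188 = 1692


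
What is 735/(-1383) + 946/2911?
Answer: -277089/1341971 ≈ -0.20648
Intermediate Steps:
735/(-1383) + 946/2911 = 735*(-1/1383) + 946*(1/2911) = -245/461 + 946/2911 = -277089/1341971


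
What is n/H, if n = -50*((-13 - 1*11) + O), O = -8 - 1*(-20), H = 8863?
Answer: 600/8863 ≈ 0.067697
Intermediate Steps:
O = 12 (O = -8 + 20 = 12)
n = 600 (n = -50*((-13 - 1*11) + 12) = -50*((-13 - 11) + 12) = -50*(-24 + 12) = -50*(-12) = 600)
n/H = 600/8863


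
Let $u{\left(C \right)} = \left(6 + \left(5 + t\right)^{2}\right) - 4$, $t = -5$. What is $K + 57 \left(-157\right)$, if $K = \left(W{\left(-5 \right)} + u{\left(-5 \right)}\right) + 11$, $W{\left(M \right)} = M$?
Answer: $-8941$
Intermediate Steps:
$u{\left(C \right)} = 2$ ($u{\left(C \right)} = \left(6 + \left(5 - 5\right)^{2}\right) - 4 = \left(6 + 0^{2}\right) - 4 = \left(6 + 0\right) - 4 = 6 - 4 = 2$)
$K = 8$ ($K = \left(-5 + 2\right) + 11 = -3 + 11 = 8$)
$K + 57 \left(-157\right) = 8 + 57 \left(-157\right) = 8 - 8949 = -8941$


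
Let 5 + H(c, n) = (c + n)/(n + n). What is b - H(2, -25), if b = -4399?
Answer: -219723/50 ≈ -4394.5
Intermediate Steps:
H(c, n) = -5 + (c + n)/(2*n) (H(c, n) = -5 + (c + n)/(n + n) = -5 + (c + n)/((2*n)) = -5 + (c + n)*(1/(2*n)) = -5 + (c + n)/(2*n))
b - H(2, -25) = -4399 - (2 - 9*(-25))/(2*(-25)) = -4399 - (-1)*(2 + 225)/(2*25) = -4399 - (-1)*227/(2*25) = -4399 - 1*(-227/50) = -4399 + 227/50 = -219723/50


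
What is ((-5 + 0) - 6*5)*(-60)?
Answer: 2100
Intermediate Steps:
((-5 + 0) - 6*5)*(-60) = (-5 - 30)*(-60) = -35*(-60) = 2100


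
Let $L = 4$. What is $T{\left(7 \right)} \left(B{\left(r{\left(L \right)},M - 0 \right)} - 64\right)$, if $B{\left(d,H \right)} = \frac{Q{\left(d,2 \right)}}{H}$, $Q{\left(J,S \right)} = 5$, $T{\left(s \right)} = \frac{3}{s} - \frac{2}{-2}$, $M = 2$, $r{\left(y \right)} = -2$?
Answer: $- \frac{615}{7} \approx -87.857$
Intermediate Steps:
$T{\left(s \right)} = 1 + \frac{3}{s}$ ($T{\left(s \right)} = \frac{3}{s} - -1 = \frac{3}{s} + 1 = 1 + \frac{3}{s}$)
$B{\left(d,H \right)} = \frac{5}{H}$
$T{\left(7 \right)} \left(B{\left(r{\left(L \right)},M - 0 \right)} - 64\right) = \frac{3 + 7}{7} \left(\frac{5}{2 - 0} - 64\right) = \frac{1}{7} \cdot 10 \left(\frac{5}{2 + 0} - 64\right) = \frac{10 \left(\frac{5}{2} - 64\right)}{7} = \frac{10}{7} \left(- \frac{123}{2}\right) = - \frac{615}{7}$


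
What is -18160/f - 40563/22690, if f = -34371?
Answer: -982140473/779877990 ≈ -1.2594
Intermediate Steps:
-18160/f - 40563/22690 = -18160/(-34371) - 40563/22690 = -18160*(-1/34371) - 40563*1/22690 = 18160/34371 - 40563/22690 = -982140473/779877990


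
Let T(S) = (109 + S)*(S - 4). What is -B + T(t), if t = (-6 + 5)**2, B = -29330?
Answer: 29000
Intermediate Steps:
t = 1 (t = (-1)**2 = 1)
T(S) = (-4 + S)*(109 + S) (T(S) = (109 + S)*(-4 + S) = (-4 + S)*(109 + S))
-B + T(t) = -1*(-29330) + (-436 + 1**2 + 105*1) = 29330 + (-436 + 1 + 105) = 29330 - 330 = 29000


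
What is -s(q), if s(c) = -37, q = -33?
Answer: 37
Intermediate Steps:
-s(q) = -1*(-37) = 37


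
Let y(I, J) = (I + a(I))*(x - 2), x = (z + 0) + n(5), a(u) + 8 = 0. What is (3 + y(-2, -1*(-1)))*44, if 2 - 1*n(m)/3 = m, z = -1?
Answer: 5412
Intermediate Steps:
a(u) = -8 (a(u) = -8 + 0 = -8)
n(m) = 6 - 3*m
x = -10 (x = (-1 + 0) + (6 - 3*5) = -1 + (6 - 15) = -1 - 9 = -10)
y(I, J) = 96 - 12*I (y(I, J) = (I - 8)*(-10 - 2) = (-8 + I)*(-12) = 96 - 12*I)
(3 + y(-2, -1*(-1)))*44 = (3 + (96 - 12*(-2)))*44 = (3 + (96 + 24))*44 = (3 + 120)*44 = 123*44 = 5412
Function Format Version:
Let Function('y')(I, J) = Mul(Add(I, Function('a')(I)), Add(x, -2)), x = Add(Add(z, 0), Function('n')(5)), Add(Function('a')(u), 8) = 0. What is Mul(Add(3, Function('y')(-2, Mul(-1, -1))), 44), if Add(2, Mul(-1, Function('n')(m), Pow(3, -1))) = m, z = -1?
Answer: 5412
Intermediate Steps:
Function('a')(u) = -8 (Function('a')(u) = Add(-8, 0) = -8)
Function('n')(m) = Add(6, Mul(-3, m))
x = -10 (x = Add(Add(-1, 0), Add(6, Mul(-3, 5))) = Add(-1, Add(6, -15)) = Add(-1, -9) = -10)
Function('y')(I, J) = Add(96, Mul(-12, I)) (Function('y')(I, J) = Mul(Add(I, -8), Add(-10, -2)) = Mul(Add(-8, I), -12) = Add(96, Mul(-12, I)))
Mul(Add(3, Function('y')(-2, Mul(-1, -1))), 44) = Mul(Add(3, Add(96, Mul(-12, -2))), 44) = Mul(Add(3, Add(96, 24)), 44) = Mul(Add(3, 120), 44) = Mul(123, 44) = 5412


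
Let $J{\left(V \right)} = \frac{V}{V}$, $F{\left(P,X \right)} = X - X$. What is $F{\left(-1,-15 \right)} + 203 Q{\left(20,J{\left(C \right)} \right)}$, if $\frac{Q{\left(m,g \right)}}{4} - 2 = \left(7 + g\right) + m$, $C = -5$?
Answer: $24360$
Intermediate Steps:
$F{\left(P,X \right)} = 0$
$J{\left(V \right)} = 1$
$Q{\left(m,g \right)} = 36 + 4 g + 4 m$ ($Q{\left(m,g \right)} = 8 + 4 \left(\left(7 + g\right) + m\right) = 8 + 4 \left(7 + g + m\right) = 8 + \left(28 + 4 g + 4 m\right) = 36 + 4 g + 4 m$)
$F{\left(-1,-15 \right)} + 203 Q{\left(20,J{\left(C \right)} \right)} = 0 + 203 \left(36 + 4 \cdot 1 + 4 \cdot 20\right) = 0 + 203 \left(36 + 4 + 80\right) = 0 + 203 \cdot 120 = 0 + 24360 = 24360$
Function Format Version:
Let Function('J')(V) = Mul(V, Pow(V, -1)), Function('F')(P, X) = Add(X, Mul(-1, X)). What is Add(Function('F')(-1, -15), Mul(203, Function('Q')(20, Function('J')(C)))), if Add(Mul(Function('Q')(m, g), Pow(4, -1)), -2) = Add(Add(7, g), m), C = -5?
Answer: 24360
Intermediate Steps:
Function('F')(P, X) = 0
Function('J')(V) = 1
Function('Q')(m, g) = Add(36, Mul(4, g), Mul(4, m)) (Function('Q')(m, g) = Add(8, Mul(4, Add(Add(7, g), m))) = Add(8, Mul(4, Add(7, g, m))) = Add(8, Add(28, Mul(4, g), Mul(4, m))) = Add(36, Mul(4, g), Mul(4, m)))
Add(Function('F')(-1, -15), Mul(203, Function('Q')(20, Function('J')(C)))) = Add(0, Mul(203, Add(36, Mul(4, 1), Mul(4, 20)))) = Add(0, Mul(203, Add(36, 4, 80))) = Add(0, Mul(203, 120)) = Add(0, 24360) = 24360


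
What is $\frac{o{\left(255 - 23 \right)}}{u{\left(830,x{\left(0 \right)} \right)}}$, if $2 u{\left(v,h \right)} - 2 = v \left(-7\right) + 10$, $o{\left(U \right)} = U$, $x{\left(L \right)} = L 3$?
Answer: $- \frac{232}{2899} \approx -0.080028$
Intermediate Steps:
$x{\left(L \right)} = 3 L$
$u{\left(v,h \right)} = 6 - \frac{7 v}{2}$ ($u{\left(v,h \right)} = 1 + \frac{v \left(-7\right) + 10}{2} = 1 + \frac{- 7 v + 10}{2} = 1 + \frac{10 - 7 v}{2} = 1 - \left(-5 + \frac{7 v}{2}\right) = 6 - \frac{7 v}{2}$)
$\frac{o{\left(255 - 23 \right)}}{u{\left(830,x{\left(0 \right)} \right)}} = \frac{255 - 23}{6 - 2905} = \frac{232}{6 - 2905} = \frac{232}{-2899} = 232 \left(- \frac{1}{2899}\right) = - \frac{232}{2899}$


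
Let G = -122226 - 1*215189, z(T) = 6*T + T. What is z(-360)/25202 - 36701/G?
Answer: 37326401/4251766415 ≈ 0.0087790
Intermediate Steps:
z(T) = 7*T
G = -337415 (G = -122226 - 215189 = -337415)
z(-360)/25202 - 36701/G = (7*(-360))/25202 - 36701/(-337415) = -2520*1/25202 - 36701*(-1/337415) = -1260/12601 + 36701/337415 = 37326401/4251766415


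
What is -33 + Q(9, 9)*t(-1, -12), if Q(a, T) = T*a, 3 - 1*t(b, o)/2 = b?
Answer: 615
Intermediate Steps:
t(b, o) = 6 - 2*b
-33 + Q(9, 9)*t(-1, -12) = -33 + (9*9)*(6 - 2*(-1)) = -33 + 81*(6 + 2) = -33 + 81*8 = -33 + 648 = 615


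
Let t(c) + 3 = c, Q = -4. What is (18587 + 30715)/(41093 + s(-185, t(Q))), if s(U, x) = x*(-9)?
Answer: 24651/20578 ≈ 1.1979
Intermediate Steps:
t(c) = -3 + c
s(U, x) = -9*x
(18587 + 30715)/(41093 + s(-185, t(Q))) = (18587 + 30715)/(41093 - 9*(-3 - 4)) = 49302/(41093 - 9*(-7)) = 49302/(41093 + 63) = 49302/41156 = 49302*(1/41156) = 24651/20578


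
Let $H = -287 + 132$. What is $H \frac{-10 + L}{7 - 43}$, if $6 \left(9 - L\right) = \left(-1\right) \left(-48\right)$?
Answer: $- \frac{155}{4} \approx -38.75$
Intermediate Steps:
$L = 1$ ($L = 9 - \frac{\left(-1\right) \left(-48\right)}{6} = 9 - 8 = 1$)
$H = -155$
$H \frac{-10 + L}{7 - 43} = - 155 \frac{-10 + 1}{7 - 43} = - 155 \left(- \frac{9}{-36}\right) = - 155 \left(\left(-9\right) \left(- \frac{1}{36}\right)\right) = \left(-155\right) \frac{1}{4} = - \frac{155}{4}$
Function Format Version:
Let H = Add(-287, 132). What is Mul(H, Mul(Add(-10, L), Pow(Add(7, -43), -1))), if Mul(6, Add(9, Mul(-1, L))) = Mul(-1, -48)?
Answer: Rational(-155, 4) ≈ -38.750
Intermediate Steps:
L = 1 (L = Add(9, Mul(Rational(-1, 6), Mul(-1, -48))) = Add(9, Mul(Rational(-1, 6), 48)) = Add(9, -8) = 1)
H = -155
Mul(H, Mul(Add(-10, L), Pow(Add(7, -43), -1))) = Mul(-155, Mul(Add(-10, 1), Pow(Add(7, -43), -1))) = Mul(-155, Mul(-9, Pow(-36, -1))) = Mul(-155, Mul(-9, Rational(-1, 36))) = Mul(-155, Rational(1, 4)) = Rational(-155, 4)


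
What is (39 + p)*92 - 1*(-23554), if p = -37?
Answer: 23738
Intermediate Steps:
(39 + p)*92 - 1*(-23554) = (39 - 37)*92 - 1*(-23554) = 2*92 + 23554 = 184 + 23554 = 23738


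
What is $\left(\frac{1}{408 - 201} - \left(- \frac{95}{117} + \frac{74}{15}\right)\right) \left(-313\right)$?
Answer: $\frac{17336444}{13455} \approx 1288.5$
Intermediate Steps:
$\left(\frac{1}{408 - 201} - \left(- \frac{95}{117} + \frac{74}{15}\right)\right) \left(-313\right) = \left(\frac{1}{207} - \frac{2411}{585}\right) \left(-313\right) = \left(- \frac{55388}{13455}\right) \left(-313\right) = \frac{17336444}{13455}$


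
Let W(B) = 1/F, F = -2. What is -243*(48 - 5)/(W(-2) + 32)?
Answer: -2322/7 ≈ -331.71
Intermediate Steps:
W(B) = -½ (W(B) = 1/(-2) = -½)
-243*(48 - 5)/(W(-2) + 32) = -243*(48 - 5)/(-½ + 32) = -10449/63/2 = -10449*2/63 = -243*86/63 = -2322/7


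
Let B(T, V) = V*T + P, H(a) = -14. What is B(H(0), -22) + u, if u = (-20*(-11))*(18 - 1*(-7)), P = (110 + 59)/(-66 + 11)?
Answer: 319271/55 ≈ 5804.9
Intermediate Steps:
P = -169/55 (P = 169/(-55) = 169*(-1/55) = -169/55 ≈ -3.0727)
B(T, V) = -169/55 + T*V (B(T, V) = V*T - 169/55 = T*V - 169/55 = -169/55 + T*V)
u = 5500 (u = 220*(18 + 7) = 220*25 = 5500)
B(H(0), -22) + u = (-169/55 - 14*(-22)) + 5500 = (-169/55 + 308) + 5500 = 16771/55 + 5500 = 319271/55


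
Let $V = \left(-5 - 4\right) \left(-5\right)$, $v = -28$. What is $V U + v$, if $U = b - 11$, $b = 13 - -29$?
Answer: $1367$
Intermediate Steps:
$b = 42$ ($b = 13 + 29 = 42$)
$V = 45$ ($V = \left(-9\right) \left(-5\right) = 45$)
$U = 31$ ($U = 42 - 11 = 31$)
$V U + v = 45 \cdot 31 - 28 = 1395 - 28 = 1367$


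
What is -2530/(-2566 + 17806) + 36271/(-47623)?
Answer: -67325623/72577452 ≈ -0.92764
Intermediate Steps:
-2530/(-2566 + 17806) + 36271/(-47623) = -2530/15240 + 36271*(-1/47623) = -2530*1/15240 - 36271/47623 = -253/1524 - 36271/47623 = -67325623/72577452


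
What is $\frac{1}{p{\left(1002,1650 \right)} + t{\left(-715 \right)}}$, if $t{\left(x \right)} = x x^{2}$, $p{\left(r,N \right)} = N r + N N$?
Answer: $- \frac{1}{361150075} \approx -2.7689 \cdot 10^{-9}$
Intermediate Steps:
$p{\left(r,N \right)} = N^{2} + N r$ ($p{\left(r,N \right)} = N r + N^{2} = N^{2} + N r$)
$t{\left(x \right)} = x^{3}$
$\frac{1}{p{\left(1002,1650 \right)} + t{\left(-715 \right)}} = \frac{1}{1650 \left(1650 + 1002\right) + \left(-715\right)^{3}} = \frac{1}{1650 \cdot 2652 - 365525875} = \frac{1}{4375800 - 365525875} = \frac{1}{-361150075} = - \frac{1}{361150075}$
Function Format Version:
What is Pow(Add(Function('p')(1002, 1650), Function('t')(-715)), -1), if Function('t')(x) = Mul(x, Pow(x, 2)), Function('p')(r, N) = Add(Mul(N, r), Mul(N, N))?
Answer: Rational(-1, 361150075) ≈ -2.7689e-9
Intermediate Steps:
Function('p')(r, N) = Add(Pow(N, 2), Mul(N, r)) (Function('p')(r, N) = Add(Mul(N, r), Pow(N, 2)) = Add(Pow(N, 2), Mul(N, r)))
Function('t')(x) = Pow(x, 3)
Pow(Add(Function('p')(1002, 1650), Function('t')(-715)), -1) = Pow(Add(Mul(1650, Add(1650, 1002)), Pow(-715, 3)), -1) = Pow(Add(Mul(1650, 2652), -365525875), -1) = Pow(Add(4375800, -365525875), -1) = Pow(-361150075, -1) = Rational(-1, 361150075)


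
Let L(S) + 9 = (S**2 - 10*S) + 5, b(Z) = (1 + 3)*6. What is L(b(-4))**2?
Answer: 110224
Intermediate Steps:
b(Z) = 24 (b(Z) = 4*6 = 24)
L(S) = -4 + S**2 - 10*S (L(S) = -9 + ((S**2 - 10*S) + 5) = -9 + (5 + S**2 - 10*S) = -4 + S**2 - 10*S)
L(b(-4))**2 = (-4 + 24**2 - 10*24)**2 = (-4 + 576 - 240)**2 = 332**2 = 110224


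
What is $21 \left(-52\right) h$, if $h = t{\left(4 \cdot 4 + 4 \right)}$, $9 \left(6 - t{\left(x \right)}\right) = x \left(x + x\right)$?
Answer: $\frac{271544}{3} \approx 90515.0$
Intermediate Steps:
$t{\left(x \right)} = 6 - \frac{2 x^{2}}{9}$ ($t{\left(x \right)} = 6 - \frac{x \left(x + x\right)}{9} = 6 - \frac{x 2 x}{9} = 6 - \frac{2 x^{2}}{9}$)
$h = - \frac{746}{9}$ ($h = 6 - \frac{2 \left(4 \cdot 4 + 4\right)^{2}}{9} = 6 - \frac{2 \left(16 + 4\right)^{2}}{9} = 6 - \frac{2 \cdot 20^{2}}{9} = 6 - \frac{800}{9} = - \frac{746}{9} \approx -82.889$)
$21 \left(-52\right) h = 21 \left(-52\right) \left(- \frac{746}{9}\right) = \left(-1092\right) \left(- \frac{746}{9}\right) = \frac{271544}{3}$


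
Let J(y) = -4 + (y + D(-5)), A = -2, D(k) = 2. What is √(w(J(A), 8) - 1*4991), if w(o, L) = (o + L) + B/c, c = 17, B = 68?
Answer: I*√4983 ≈ 70.59*I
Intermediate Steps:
J(y) = -2 + y (J(y) = -4 + (y + 2) = -4 + (2 + y) = -2 + y)
w(o, L) = 4 + L + o (w(o, L) = (o + L) + 68/17 = (L + o) + 68*(1/17) = (L + o) + 4 = 4 + L + o)
√(w(J(A), 8) - 1*4991) = √((4 + 8 + (-2 - 2)) - 1*4991) = √((4 + 8 - 4) - 4991) = √(8 - 4991) = √(-4983) = I*√4983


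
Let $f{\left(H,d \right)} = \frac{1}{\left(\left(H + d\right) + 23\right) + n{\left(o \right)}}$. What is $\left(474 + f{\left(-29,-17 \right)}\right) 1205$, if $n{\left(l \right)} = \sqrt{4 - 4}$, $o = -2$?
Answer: $\frac{13135705}{23} \approx 5.7112 \cdot 10^{5}$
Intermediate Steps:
$n{\left(l \right)} = 0$ ($n{\left(l \right)} = \sqrt{0} = 0$)
$f{\left(H,d \right)} = \frac{1}{23 + H + d}$ ($f{\left(H,d \right)} = \frac{1}{\left(\left(H + d\right) + 23\right) + 0} = \frac{1}{\left(23 + H + d\right) + 0} = \frac{1}{23 + H + d}$)
$\left(474 + f{\left(-29,-17 \right)}\right) 1205 = \left(474 + \frac{1}{23 - 29 - 17}\right) 1205 = \left(474 + \frac{1}{-23}\right) 1205 = \left(474 - \frac{1}{23}\right) 1205 = \frac{10901}{23} \cdot 1205 = \frac{13135705}{23}$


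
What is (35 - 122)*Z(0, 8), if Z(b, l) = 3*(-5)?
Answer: 1305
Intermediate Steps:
Z(b, l) = -15
(35 - 122)*Z(0, 8) = (35 - 122)*(-15) = -87*(-15) = 1305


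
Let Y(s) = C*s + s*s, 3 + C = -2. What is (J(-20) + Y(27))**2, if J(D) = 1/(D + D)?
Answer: 564490081/1600 ≈ 3.5281e+5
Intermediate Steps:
C = -5 (C = -3 - 2 = -5)
J(D) = 1/(2*D)
Y(s) = s**2 - 5*s (Y(s) = -5*s + s*s = -5*s + s**2 = s**2 - 5*s)
(J(-20) + Y(27))**2 = ((1/2)/(-20) + 27*(-5 + 27))**2 = ((1/2)*(-1/20) + 27*22)**2 = (-1/40 + 594)**2 = (23759/40)**2 = 564490081/1600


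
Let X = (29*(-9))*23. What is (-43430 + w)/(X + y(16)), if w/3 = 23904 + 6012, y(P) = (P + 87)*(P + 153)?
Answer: 23159/5702 ≈ 4.0616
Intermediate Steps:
y(P) = (87 + P)*(153 + P)
w = 89748 (w = 3*(23904 + 6012) = 3*29916 = 89748)
X = -6003 (X = -261*23 = -6003)
(-43430 + w)/(X + y(16)) = (-43430 + 89748)/(-6003 + (13311 + 16**2 + 240*16)) = 46318/(-6003 + (13311 + 256 + 3840)) = 46318/(-6003 + 17407) = 46318/11404 = 46318*(1/11404) = 23159/5702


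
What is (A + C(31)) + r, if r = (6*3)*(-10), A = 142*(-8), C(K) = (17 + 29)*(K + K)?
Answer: 1536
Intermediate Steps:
C(K) = 92*K (C(K) = 46*(2*K) = 92*K)
A = -1136
r = -180 (r = 18*(-10) = -180)
(A + C(31)) + r = (-1136 + 92*31) - 180 = (-1136 + 2852) - 180 = 1716 - 180 = 1536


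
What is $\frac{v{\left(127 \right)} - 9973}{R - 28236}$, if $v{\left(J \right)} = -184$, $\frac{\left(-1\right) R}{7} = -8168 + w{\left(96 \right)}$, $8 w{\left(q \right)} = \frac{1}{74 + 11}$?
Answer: $- \frac{6906760}{19679193} \approx -0.35097$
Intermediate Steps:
$w{\left(q \right)} = \frac{1}{680}$ ($w{\left(q \right)} = \frac{1}{8 \left(74 + 11\right)} = \frac{1}{8 \cdot 85} = \frac{1}{8} \cdot \frac{1}{85} = \frac{1}{680}$)
$R = \frac{38879673}{680}$ ($R = - 7 \left(-8168 + \frac{1}{680}\right) = \left(-7\right) \left(- \frac{5554239}{680}\right) = \frac{38879673}{680} \approx 57176.0$)
$\frac{v{\left(127 \right)} - 9973}{R - 28236} = \frac{-184 - 9973}{\frac{38879673}{680} - 28236} = - \frac{10157}{\frac{19679193}{680}} = \left(-10157\right) \frac{680}{19679193} = - \frac{6906760}{19679193}$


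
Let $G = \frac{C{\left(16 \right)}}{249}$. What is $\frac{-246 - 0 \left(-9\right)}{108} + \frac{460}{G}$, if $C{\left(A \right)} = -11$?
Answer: $- \frac{2062171}{198} \approx -10415.0$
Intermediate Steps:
$G = - \frac{11}{249} \approx -0.044177$
$\frac{-246 - 0 \left(-9\right)}{108} + \frac{460}{G} = \frac{-246 - 0 \left(-9\right)}{108} + \frac{460}{- \frac{11}{249}} = \left(-246 - 0\right) \frac{1}{108} + 460 \left(- \frac{249}{11}\right) = \left(-246 + 0\right) \frac{1}{108} - \frac{114540}{11} = \left(-246\right) \frac{1}{108} - \frac{114540}{11} = - \frac{41}{18} - \frac{114540}{11} = - \frac{2062171}{198}$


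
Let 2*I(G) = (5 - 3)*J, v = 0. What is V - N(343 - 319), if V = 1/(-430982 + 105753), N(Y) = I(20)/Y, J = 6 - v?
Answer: -325233/1300916 ≈ -0.25000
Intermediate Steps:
J = 6 (J = 6 - 1*0 = 6 + 0 = 6)
I(G) = 6 (I(G) = ((5 - 3)*6)/2 = (2*6)/2 = (1/2)*12 = 6)
N(Y) = 6/Y
V = -1/325229 (V = 1/(-325229) = -1/325229 ≈ -3.0748e-6)
V - N(343 - 319) = -1/325229 - 6/(343 - 319) = -1/325229 - 6/24 = -1/325229 - 1*1/4 = -1/325229 - 1/4 = -325233/1300916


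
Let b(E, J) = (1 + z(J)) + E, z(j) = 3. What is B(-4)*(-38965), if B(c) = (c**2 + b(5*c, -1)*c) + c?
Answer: -2961340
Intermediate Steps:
b(E, J) = 4 + E (b(E, J) = (1 + 3) + E = 4 + E)
B(c) = c + c**2 + c*(4 + 5*c) (B(c) = (c**2 + (4 + 5*c)*c) + c = (c**2 + c*(4 + 5*c)) + c = c + c**2 + c*(4 + 5*c))
B(-4)*(-38965) = -4*(5 + 6*(-4))*(-38965) = -4*(5 - 24)*(-38965) = -4*(-19)*(-38965) = 76*(-38965) = -2961340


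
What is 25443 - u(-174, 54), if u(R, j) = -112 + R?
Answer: 25729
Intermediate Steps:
25443 - u(-174, 54) = 25443 - (-112 - 174) = 25443 - 1*(-286) = 25443 + 286 = 25729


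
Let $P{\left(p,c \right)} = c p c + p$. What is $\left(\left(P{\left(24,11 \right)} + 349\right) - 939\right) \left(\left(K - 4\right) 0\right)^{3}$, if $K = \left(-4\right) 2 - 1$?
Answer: $0$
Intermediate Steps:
$P{\left(p,c \right)} = p + p c^{2}$ ($P{\left(p,c \right)} = p c^{2} + p = p + p c^{2}$)
$K = -9$ ($K = -8 - 1 = -9$)
$\left(\left(P{\left(24,11 \right)} + 349\right) - 939\right) \left(\left(K - 4\right) 0\right)^{3} = \left(\left(24 \left(1 + 11^{2}\right) + 349\right) - 939\right) \left(\left(-9 - 4\right) 0\right)^{3} = \left(\left(24 \left(1 + 121\right) + 349\right) - 939\right) \left(\left(-13\right) 0\right)^{3} = \left(\left(24 \cdot 122 + 349\right) - 939\right) 0^{3} = \left(\left(2928 + 349\right) - 939\right) 0 = \left(3277 - 939\right) 0 = 2338 \cdot 0 = 0$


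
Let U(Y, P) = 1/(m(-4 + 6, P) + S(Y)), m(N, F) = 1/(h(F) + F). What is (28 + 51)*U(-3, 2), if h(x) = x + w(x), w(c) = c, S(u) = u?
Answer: -474/17 ≈ -27.882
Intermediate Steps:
h(x) = 2*x (h(x) = x + x = 2*x)
m(N, F) = 1/(3*F) (m(N, F) = 1/(2*F + F) = 1/(3*F))
U(Y, P) = 1/(Y + 1/(3*P)) (U(Y, P) = 1/(1/(3*P) + Y) = 1/(Y + 1/(3*P)))
(28 + 51)*U(-3, 2) = (28 + 51)*(3*2/(1 + 3*2*(-3))) = 79*(3*2/(1 - 18)) = 79*(3*2/(-17)) = 79*(3*2*(-1/17)) = 79*(-6/17) = -474/17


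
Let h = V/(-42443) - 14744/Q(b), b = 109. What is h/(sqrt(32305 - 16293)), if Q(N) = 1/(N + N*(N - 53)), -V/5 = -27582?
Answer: -1943984371503*sqrt(4003)/169899329 ≈ -7.2393e+5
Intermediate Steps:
V = 137910 (V = -5*(-27582) = 137910)
Q(N) = 1/(N + N*(-53 + N))
h = -3887968743006/42443 (h = 137910/(-42443) - 14744/(1/(109*(-52 + 109))) = 137910*(-1/42443) - 14744/((1/109)/57) = -137910/42443 - 14744/((1/109)*(1/57)) = -137910/42443 - 14744/1/6213 = -137910/42443 - 14744*6213 = -137910/42443 - 91604472 = -3887968743006/42443 ≈ -9.1604e+7)
h/(sqrt(32305 - 16293)) = -3887968743006/(42443*sqrt(32305 - 16293)) = -3887968743006*sqrt(4003)/8006/42443 = -1943984371503*sqrt(4003)/169899329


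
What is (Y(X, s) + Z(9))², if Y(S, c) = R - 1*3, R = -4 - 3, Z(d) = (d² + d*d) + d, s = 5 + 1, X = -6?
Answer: 25921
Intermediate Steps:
s = 6
Z(d) = d + 2*d² (Z(d) = (d² + d²) + d = 2*d² + d = d + 2*d²)
R = -7
Y(S, c) = -10 (Y(S, c) = -7 - 1*3 = -7 - 3 = -10)
(Y(X, s) + Z(9))² = (-10 + 9*(1 + 2*9))² = (-10 + 9*(1 + 18))² = (-10 + 9*19)² = (-10 + 171)² = 161² = 25921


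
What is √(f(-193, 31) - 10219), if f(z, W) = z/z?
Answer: I*√10218 ≈ 101.08*I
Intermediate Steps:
f(z, W) = 1
√(f(-193, 31) - 10219) = √(1 - 10219) = √(-10218) = I*√10218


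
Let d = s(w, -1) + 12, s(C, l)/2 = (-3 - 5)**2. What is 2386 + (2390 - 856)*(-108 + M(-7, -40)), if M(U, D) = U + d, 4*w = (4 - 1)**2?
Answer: 40736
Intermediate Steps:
w = 9/4 (w = (4 - 1)**2/4 = (1/4)*3**2 = (1/4)*9 = 9/4 ≈ 2.2500)
s(C, l) = 128 (s(C, l) = 2*(-3 - 5)**2 = 2*(-8)**2 = 2*64 = 128)
d = 140 (d = 128 + 12 = 140)
M(U, D) = 140 + U (M(U, D) = U + 140 = 140 + U)
2386 + (2390 - 856)*(-108 + M(-7, -40)) = 2386 + (2390 - 856)*(-108 + (140 - 7)) = 2386 + 1534*(-108 + 133) = 2386 + 1534*25 = 2386 + 38350 = 40736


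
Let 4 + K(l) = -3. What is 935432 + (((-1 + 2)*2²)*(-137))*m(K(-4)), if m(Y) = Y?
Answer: 939268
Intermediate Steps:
K(l) = -7 (K(l) = -4 - 3 = -7)
935432 + (((-1 + 2)*2²)*(-137))*m(K(-4)) = 935432 + (((-1 + 2)*2²)*(-137))*(-7) = 935432 + ((1*4)*(-137))*(-7) = 935432 + (4*(-137))*(-7) = 935432 - 548*(-7) = 935432 + 3836 = 939268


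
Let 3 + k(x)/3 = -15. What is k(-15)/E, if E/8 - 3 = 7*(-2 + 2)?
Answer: -9/4 ≈ -2.2500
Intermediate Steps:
k(x) = -54 (k(x) = -9 + 3*(-15) = -9 - 45 = -54)
E = 24 (E = 24 + 8*(7*(-2 + 2)) = 24 + 8*(7*0) = 24 + 8*0 = 24 + 0 = 24)
k(-15)/E = -54/24 = -54*1/24 = -9/4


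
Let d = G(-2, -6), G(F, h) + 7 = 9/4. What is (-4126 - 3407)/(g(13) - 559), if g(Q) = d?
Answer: 30132/2255 ≈ 13.362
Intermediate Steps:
G(F, h) = -19/4 (G(F, h) = -7 + 9/4 = -19/4)
d = -19/4 ≈ -4.7500
g(Q) = -19/4
(-4126 - 3407)/(g(13) - 559) = (-4126 - 3407)/(-19/4 - 559) = -7533/(-2255/4) = -7533*(-4/2255) = 30132/2255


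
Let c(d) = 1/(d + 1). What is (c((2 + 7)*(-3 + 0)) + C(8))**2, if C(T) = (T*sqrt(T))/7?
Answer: 346161/33124 - 16*sqrt(2)/91 ≈ 10.202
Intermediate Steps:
C(T) = T**(3/2)/7 (C(T) = T**(3/2)*(1/7) = T**(3/2)/7)
c(d) = 1/(1 + d)
(c((2 + 7)*(-3 + 0)) + C(8))**2 = (1/(1 + (2 + 7)*(-3 + 0)) + 8**(3/2)/7)**2 = (1/(1 + 9*(-3)) + (16*sqrt(2))/7)**2 = (1/(1 - 27) + 16*sqrt(2)/7)**2 = (1/(-26) + 16*sqrt(2)/7)**2 = (-1/26 + 16*sqrt(2)/7)**2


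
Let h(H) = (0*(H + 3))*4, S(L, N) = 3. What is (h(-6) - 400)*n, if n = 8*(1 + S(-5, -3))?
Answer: -12800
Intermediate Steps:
h(H) = 0 (h(H) = (0*(3 + H))*4 = 0*4 = 0)
n = 32 (n = 8*(1 + 3) = 8*4 = 32)
(h(-6) - 400)*n = (0 - 400)*32 = -400*32 = -12800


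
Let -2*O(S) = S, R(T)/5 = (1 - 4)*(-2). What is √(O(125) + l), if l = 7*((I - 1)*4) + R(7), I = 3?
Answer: √94/2 ≈ 4.8477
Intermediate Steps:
R(T) = 30 (R(T) = 5*((1 - 4)*(-2)) = 5*(-3*(-2)) = 5*6 = 30)
O(S) = -S/2
l = 86 (l = 7*((3 - 1)*4) + 30 = 7*(2*4) + 30 = 7*8 + 30 = 56 + 30 = 86)
√(O(125) + l) = √(-½*125 + 86) = √(-125/2 + 86) = √(47/2) = √94/2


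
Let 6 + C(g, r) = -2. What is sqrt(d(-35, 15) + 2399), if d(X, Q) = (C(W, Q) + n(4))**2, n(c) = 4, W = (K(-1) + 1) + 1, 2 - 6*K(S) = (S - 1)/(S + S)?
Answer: sqrt(2415) ≈ 49.143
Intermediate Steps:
K(S) = 1/3 - (-1 + S)/(12*S) (K(S) = 1/3 - (S - 1)/(6*(S + S)) = 1/3 - (-1 + S)/(6*(2*S)) = 1/3 - (-1 + S)*1/(2*S)/6 = 1/3 - (-1 + S)/(12*S))
W = 13/6 (W = ((1/12)*(1 + 3*(-1))/(-1) + 1) + 1 = ((1/12)*(-1)*(1 - 3) + 1) + 1 = ((1/12)*(-1)*(-2) + 1) + 1 = (1/6 + 1) + 1 = 7/6 + 1 = 13/6 ≈ 2.1667)
C(g, r) = -8 (C(g, r) = -6 - 2 = -8)
d(X, Q) = 16 (d(X, Q) = (-8 + 4)**2 = (-4)**2 = 16)
sqrt(d(-35, 15) + 2399) = sqrt(16 + 2399) = sqrt(2415)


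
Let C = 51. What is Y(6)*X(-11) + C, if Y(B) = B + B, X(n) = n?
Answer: -81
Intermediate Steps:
Y(B) = 2*B
Y(6)*X(-11) + C = (2*6)*(-11) + 51 = 12*(-11) + 51 = -132 + 51 = -81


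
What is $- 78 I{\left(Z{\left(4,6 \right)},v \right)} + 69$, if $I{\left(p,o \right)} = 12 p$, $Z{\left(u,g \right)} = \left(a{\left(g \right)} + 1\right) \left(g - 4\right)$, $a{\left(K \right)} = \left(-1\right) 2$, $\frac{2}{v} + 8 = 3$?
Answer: $1941$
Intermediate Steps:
$v = - \frac{2}{5}$ ($v = \frac{2}{-8 + 3} = \frac{2}{-5} = 2 \left(- \frac{1}{5}\right) = - \frac{2}{5} \approx -0.4$)
$a{\left(K \right)} = -2$
$Z{\left(u,g \right)} = 4 - g$ ($Z{\left(u,g \right)} = \left(-2 + 1\right) \left(g - 4\right) = - (-4 + g) = 4 - g$)
$- 78 I{\left(Z{\left(4,6 \right)},v \right)} + 69 = - 78 \cdot 12 \left(4 - 6\right) + 69 = - 78 \cdot 12 \left(-2\right) + 69 = \left(-78\right) \left(-24\right) + 69 = 1872 + 69 = 1941$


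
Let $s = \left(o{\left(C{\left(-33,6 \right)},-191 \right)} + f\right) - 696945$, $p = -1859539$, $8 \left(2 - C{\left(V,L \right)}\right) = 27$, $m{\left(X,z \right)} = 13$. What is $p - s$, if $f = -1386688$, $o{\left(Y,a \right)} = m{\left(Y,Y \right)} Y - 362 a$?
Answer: $\frac{1239759}{8} \approx 1.5497 \cdot 10^{5}$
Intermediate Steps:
$C{\left(V,L \right)} = - \frac{11}{8}$ ($C{\left(V,L \right)} = 2 - \frac{27}{8} = - \frac{11}{8}$)
$o{\left(Y,a \right)} = - 362 a + 13 Y$ ($o{\left(Y,a \right)} = 13 Y - 362 a = - 362 a + 13 Y$)
$s = - \frac{16116071}{8}$ ($s = \left(\left(\left(-362\right) \left(-191\right) + 13 \left(- \frac{11}{8}\right)\right) - 1386688\right) - 696945 = \left(\left(69142 - \frac{143}{8}\right) - 1386688\right) - 696945 = \left(\frac{552993}{8} - 1386688\right) - 696945 = - \frac{10540511}{8} - 696945 = - \frac{16116071}{8} \approx -2.0145 \cdot 10^{6}$)
$p - s = -1859539 - - \frac{16116071}{8} = -1859539 + \frac{16116071}{8} = \frac{1239759}{8}$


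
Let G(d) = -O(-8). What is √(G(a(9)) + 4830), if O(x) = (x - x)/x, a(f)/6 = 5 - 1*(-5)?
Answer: √4830 ≈ 69.498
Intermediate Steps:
a(f) = 60 (a(f) = 6*(5 - 1*(-5)) = 6*(5 + 5) = 6*10 = 60)
O(x) = 0 (O(x) = 0/x = 0)
G(d) = 0 (G(d) = -1*0 = 0)
√(G(a(9)) + 4830) = √(0 + 4830) = √4830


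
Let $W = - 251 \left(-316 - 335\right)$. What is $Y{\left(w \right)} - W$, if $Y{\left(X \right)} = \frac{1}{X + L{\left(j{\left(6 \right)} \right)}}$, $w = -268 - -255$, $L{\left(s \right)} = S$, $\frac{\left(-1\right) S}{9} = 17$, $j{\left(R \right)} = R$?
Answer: $- \frac{27124567}{166} \approx -1.634 \cdot 10^{5}$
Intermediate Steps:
$S = -153$ ($S = \left(-9\right) 17 = -153$)
$L{\left(s \right)} = -153$
$W = 163401$ ($W = \left(-251\right) \left(-651\right) = 163401$)
$w = -13$ ($w = -268 + 255 = -13$)
$Y{\left(X \right)} = \frac{1}{-153 + X}$ ($Y{\left(X \right)} = \frac{1}{X - 153} = \frac{1}{-153 + X}$)
$Y{\left(w \right)} - W = \frac{1}{-153 - 13} - 163401 = \frac{1}{-166} - 163401 = - \frac{1}{166} - 163401 = - \frac{27124567}{166}$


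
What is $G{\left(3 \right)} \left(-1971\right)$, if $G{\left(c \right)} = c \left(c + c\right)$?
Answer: $-35478$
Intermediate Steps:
$G{\left(c \right)} = 2 c^{2}$ ($G{\left(c \right)} = c 2 c = 2 c^{2}$)
$G{\left(3 \right)} \left(-1971\right) = 2 \cdot 3^{2} \left(-1971\right) = 2 \cdot 9 \left(-1971\right) = 18 \left(-1971\right) = -35478$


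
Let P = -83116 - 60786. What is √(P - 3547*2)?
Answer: 2*I*√37749 ≈ 388.58*I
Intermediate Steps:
P = -143902
√(P - 3547*2) = √(-143902 - 3547*2) = √(-143902 - 7094) = √(-150996) = 2*I*√37749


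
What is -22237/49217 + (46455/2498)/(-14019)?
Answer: -260338050743/574517620418 ≈ -0.45314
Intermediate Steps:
-22237/49217 + (46455/2498)/(-14019) = -22237*1/49217 + (46455*(1/2498))*(-1/14019) = -22237/49217 + (46455/2498)*(-1/14019) = -22237/49217 - 15485/11673154 = -260338050743/574517620418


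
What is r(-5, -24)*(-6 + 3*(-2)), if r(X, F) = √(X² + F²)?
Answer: -12*√601 ≈ -294.18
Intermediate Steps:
r(X, F) = √(F² + X²)
r(-5, -24)*(-6 + 3*(-2)) = √((-24)² + (-5)²)*(-6 + 3*(-2)) = √(576 + 25)*(-6 - 6) = √601*(-12) = -12*√601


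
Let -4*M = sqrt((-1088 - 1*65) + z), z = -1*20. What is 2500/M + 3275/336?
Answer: 3275/336 + 10000*I*sqrt(1173)/1173 ≈ 9.747 + 291.98*I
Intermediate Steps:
z = -20
M = -I*sqrt(1173)/4 (M = -sqrt((-1088 - 1*65) - 20)/4 = -sqrt((-1088 - 65) - 20)/4 = -sqrt(-1153 - 20)/4 = -I*sqrt(1173)/4 ≈ -8.5623*I)
2500/M + 3275/336 = 2500/((-I*sqrt(1173)/4)) + 3275/336 = 2500*(4*I*sqrt(1173)/1173) + 3275*(1/336) = 10000*I*sqrt(1173)/1173 + 3275/336 = 3275/336 + 10000*I*sqrt(1173)/1173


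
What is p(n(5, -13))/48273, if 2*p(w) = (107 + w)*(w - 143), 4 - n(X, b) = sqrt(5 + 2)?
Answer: -7711/48273 + 14*sqrt(7)/48273 ≈ -0.15897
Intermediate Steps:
n(X, b) = 4 - sqrt(7) (n(X, b) = 4 - sqrt(5 + 2) = 4 - sqrt(7))
p(w) = (-143 + w)*(107 + w)/2 (p(w) = ((107 + w)*(w - 143))/2 = ((107 + w)*(-143 + w))/2 = ((-143 + w)*(107 + w))/2 = (-143 + w)*(107 + w)/2)
p(n(5, -13))/48273 = (-15301/2 + (4 - sqrt(7))**2/2 - 18*(4 - sqrt(7)))/48273 = (-15301/2 + (4 - sqrt(7))**2/2 + (-72 + 18*sqrt(7)))*(1/48273) = (-15445/2 + (4 - sqrt(7))**2/2 + 18*sqrt(7))*(1/48273) = -15445/96546 + (4 - sqrt(7))**2/96546 + 6*sqrt(7)/16091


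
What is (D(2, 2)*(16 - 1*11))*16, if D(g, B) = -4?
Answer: -320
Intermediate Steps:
(D(2, 2)*(16 - 1*11))*16 = -4*(16 - 1*11)*16 = -4*(16 - 11)*16 = -4*5*16 = -20*16 = -320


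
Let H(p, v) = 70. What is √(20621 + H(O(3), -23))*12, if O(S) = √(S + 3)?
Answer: 396*√19 ≈ 1726.1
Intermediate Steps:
O(S) = √(3 + S)
√(20621 + H(O(3), -23))*12 = √(20621 + 70)*12 = √20691*12 = (33*√19)*12 = 396*√19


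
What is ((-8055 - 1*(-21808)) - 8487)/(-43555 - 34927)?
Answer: -2633/39241 ≈ -0.067098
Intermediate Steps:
((-8055 - 1*(-21808)) - 8487)/(-43555 - 34927) = ((-8055 + 21808) - 8487)/(-78482) = (13753 - 8487)*(-1/78482) = 5266*(-1/78482) = -2633/39241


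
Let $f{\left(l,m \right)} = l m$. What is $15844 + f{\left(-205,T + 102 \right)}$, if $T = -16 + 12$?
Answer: $-4246$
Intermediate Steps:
$T = -4$
$15844 + f{\left(-205,T + 102 \right)} = 15844 - 205 \left(-4 + 102\right) = 15844 - 20090 = -4246$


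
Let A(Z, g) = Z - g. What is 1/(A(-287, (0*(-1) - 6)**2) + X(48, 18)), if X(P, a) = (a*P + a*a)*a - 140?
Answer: 1/20921 ≈ 4.7799e-5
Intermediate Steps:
X(P, a) = -140 + a*(a**2 + P*a) (X(P, a) = (P*a + a**2)*a - 140 = (a**2 + P*a)*a - 140 = a*(a**2 + P*a) - 140 = -140 + a*(a**2 + P*a))
1/(A(-287, (0*(-1) - 6)**2) + X(48, 18)) = 1/((-287 - (0*(-1) - 6)**2) + (-140 + 18**3 + 48*18**2)) = 1/((-287 - (0 - 6)**2) + (-140 + 5832 + 48*324)) = 1/((-287 - 1*(-6)**2) + (-140 + 5832 + 15552)) = 1/((-287 - 1*36) + 21244) = 1/((-287 - 36) + 21244) = 1/(-323 + 21244) = 1/20921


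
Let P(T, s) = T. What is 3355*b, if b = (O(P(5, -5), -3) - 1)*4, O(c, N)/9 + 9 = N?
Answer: -1462780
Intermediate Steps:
O(c, N) = -81 + 9*N
b = -436 (b = ((-81 + 9*(-3)) - 1)*4 = ((-81 - 27) - 1)*4 = (-108 - 1)*4 = -109*4 = -436)
3355*b = 3355*(-436) = -1462780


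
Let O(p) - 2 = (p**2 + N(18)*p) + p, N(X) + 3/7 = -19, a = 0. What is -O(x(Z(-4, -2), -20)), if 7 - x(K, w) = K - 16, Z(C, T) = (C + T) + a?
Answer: -2160/7 ≈ -308.57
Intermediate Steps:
N(X) = -136/7 (N(X) = -3/7 - 19 = -136/7)
Z(C, T) = C + T (Z(C, T) = (C + T) + 0 = C + T)
x(K, w) = 23 - K (x(K, w) = 7 - (K - 16) = 7 - (-16 + K) = 7 + (16 - K) = 23 - K)
O(p) = 2 + p**2 - 129*p/7 (O(p) = 2 + ((p**2 - 136*p/7) + p) = 2 + (p**2 - 129*p/7) = 2 + p**2 - 129*p/7)
-O(x(Z(-4, -2), -20)) = -(2 + (23 - (-4 - 2))**2 - 129*(23 - (-4 - 2))/7) = -(2 + (23 - 1*(-6))**2 - 129*(23 - 1*(-6))/7) = -(2 + (23 + 6)**2 - 129*(23 + 6)/7) = -(2 + 29**2 - 129/7*29) = -(2 + 841 - 3741/7) = -1*2160/7 = -2160/7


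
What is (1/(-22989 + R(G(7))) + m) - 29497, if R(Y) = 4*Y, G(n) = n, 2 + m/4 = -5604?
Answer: -1192158082/22961 ≈ -51921.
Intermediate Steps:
m = -22424 (m = -8 + 4*(-5604) = -8 - 22416 = -22424)
(1/(-22989 + R(G(7))) + m) - 29497 = (1/(-22989 + 4*7) - 22424) - 29497 = (1/(-22989 + 28) - 22424) - 29497 = (1/(-22961) - 22424) - 29497 = (-1/22961 - 22424) - 29497 = -514877465/22961 - 29497 = -1192158082/22961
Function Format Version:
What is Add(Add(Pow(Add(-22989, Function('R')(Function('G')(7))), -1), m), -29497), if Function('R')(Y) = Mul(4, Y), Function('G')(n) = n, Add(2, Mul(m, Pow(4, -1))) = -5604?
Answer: Rational(-1192158082, 22961) ≈ -51921.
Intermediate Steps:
m = -22424 (m = Add(-8, Mul(4, -5604)) = Add(-8, -22416) = -22424)
Add(Add(Pow(Add(-22989, Function('R')(Function('G')(7))), -1), m), -29497) = Add(Add(Pow(Add(-22989, Mul(4, 7)), -1), -22424), -29497) = Add(Add(Pow(Add(-22989, 28), -1), -22424), -29497) = Add(Add(Pow(-22961, -1), -22424), -29497) = Add(Add(Rational(-1, 22961), -22424), -29497) = Add(Rational(-514877465, 22961), -29497) = Rational(-1192158082, 22961)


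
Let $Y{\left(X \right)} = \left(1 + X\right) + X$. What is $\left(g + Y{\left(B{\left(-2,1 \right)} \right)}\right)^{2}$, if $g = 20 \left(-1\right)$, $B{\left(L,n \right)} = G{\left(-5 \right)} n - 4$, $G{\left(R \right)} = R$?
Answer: $1369$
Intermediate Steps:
$B{\left(L,n \right)} = -4 - 5 n$ ($B{\left(L,n \right)} = - 5 n - 4 = -4 - 5 n$)
$Y{\left(X \right)} = 1 + 2 X$
$g = -20$
$\left(g + Y{\left(B{\left(-2,1 \right)} \right)}\right)^{2} = \left(-20 + \left(1 + 2 \left(-4 - 5\right)\right)\right)^{2} = \left(-20 + \left(1 + 2 \left(-9\right)\right)\right)^{2} = \left(-20 + \left(1 - 18\right)\right)^{2} = \left(-20 - 17\right)^{2} = \left(-37\right)^{2} = 1369$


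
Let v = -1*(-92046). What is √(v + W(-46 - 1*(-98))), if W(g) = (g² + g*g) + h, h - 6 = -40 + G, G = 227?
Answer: 11*√807 ≈ 312.49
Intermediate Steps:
h = 193 (h = 6 + (-40 + 227) = 6 + 187 = 193)
v = 92046
W(g) = 193 + 2*g² (W(g) = (g² + g*g) + 193 = (g² + g²) + 193 = 2*g² + 193 = 193 + 2*g²)
√(v + W(-46 - 1*(-98))) = √(92046 + (193 + 2*(-46 - 1*(-98))²)) = √(92046 + (193 + 2*(-46 + 98)²)) = √(92046 + (193 + 2*52²)) = √(92046 + (193 + 2*2704)) = √(92046 + (193 + 5408)) = √(92046 + 5601) = √97647 = 11*√807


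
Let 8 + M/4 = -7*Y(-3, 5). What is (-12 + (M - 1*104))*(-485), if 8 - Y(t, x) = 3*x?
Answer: -23280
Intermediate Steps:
Y(t, x) = 8 - 3*x
M = 164 (M = -32 + 4*(-7*(8 - 3*5)) = -32 + 4*(-7*(8 - 15)) = -32 + 4*(-7*(-7)) = -32 + 4*49 = -32 + 196 = 164)
(-12 + (M - 1*104))*(-485) = (-12 + (164 - 1*104))*(-485) = (-12 + (164 - 104))*(-485) = (-12 + 60)*(-485) = 48*(-485) = -23280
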